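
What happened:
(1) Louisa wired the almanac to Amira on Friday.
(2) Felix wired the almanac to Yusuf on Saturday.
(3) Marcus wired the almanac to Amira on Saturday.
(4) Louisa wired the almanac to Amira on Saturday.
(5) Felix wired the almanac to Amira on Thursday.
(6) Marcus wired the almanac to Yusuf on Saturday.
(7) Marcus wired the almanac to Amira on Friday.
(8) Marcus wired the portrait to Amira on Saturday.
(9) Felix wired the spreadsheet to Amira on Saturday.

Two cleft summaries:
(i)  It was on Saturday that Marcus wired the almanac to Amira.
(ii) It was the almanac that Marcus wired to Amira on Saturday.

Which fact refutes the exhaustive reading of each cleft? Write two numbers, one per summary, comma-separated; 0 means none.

7, 8

Summary (i) focuses "on Saturday" (the setting); background agent = Marcus, thing = the almanac, recipient = Amira. Fact (7) matches that background with setting = on Friday — refutes (i).
Summary (ii) focuses "the almanac" (the thing); background agent = Marcus, recipient = Amira, setting = on Saturday. Fact (8) matches that background with thing = the portrait — refutes (ii).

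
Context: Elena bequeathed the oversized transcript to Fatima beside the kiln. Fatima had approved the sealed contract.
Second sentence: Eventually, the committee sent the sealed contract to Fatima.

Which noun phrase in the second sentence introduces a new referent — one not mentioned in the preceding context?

the committee

"the sealed contract" and "Fatima" in the second sentence are given — already mentioned in the context.
"the committee" has no antecedent in the context; it is discourse-new.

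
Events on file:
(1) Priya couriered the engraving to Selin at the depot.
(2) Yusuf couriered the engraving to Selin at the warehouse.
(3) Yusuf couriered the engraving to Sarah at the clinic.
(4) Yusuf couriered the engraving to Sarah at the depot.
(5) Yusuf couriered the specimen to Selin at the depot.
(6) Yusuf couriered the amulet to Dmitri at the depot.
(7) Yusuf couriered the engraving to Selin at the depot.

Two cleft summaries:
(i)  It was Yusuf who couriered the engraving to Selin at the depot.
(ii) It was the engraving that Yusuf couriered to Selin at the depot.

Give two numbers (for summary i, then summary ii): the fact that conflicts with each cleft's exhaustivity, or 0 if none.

1, 5

Summary (i) focuses "Yusuf" (the agent); background same thing, recipient, setting (the engraving / Selin / at the depot). Fact (1) matches that background with agent = Priya — refutes (i).
Summary (ii) focuses "the engraving" (the thing); background same agent, recipient, setting (Yusuf / Selin / at the depot). Fact (5) matches that background with thing = the specimen — refutes (ii).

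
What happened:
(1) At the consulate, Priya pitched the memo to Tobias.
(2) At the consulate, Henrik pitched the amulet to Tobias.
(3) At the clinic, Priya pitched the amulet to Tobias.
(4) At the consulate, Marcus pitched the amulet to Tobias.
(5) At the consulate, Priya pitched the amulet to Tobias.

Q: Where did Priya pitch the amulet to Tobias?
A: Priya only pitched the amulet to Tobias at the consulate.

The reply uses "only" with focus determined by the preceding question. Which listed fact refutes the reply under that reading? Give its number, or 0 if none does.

3

The question "Where did ...?" targets the setting, so in the reply the focus falls on "at the consulate".
"Only" then excludes alternative settings while the background — same agent, thing, recipient (Priya / the amulet / Tobias) — is held fixed.
Fact (3) shares the background with a different setting (at the clinic) — counterexample.
(Fact (1) would refute a reading with focus on the thing — but that is not what the question asks.)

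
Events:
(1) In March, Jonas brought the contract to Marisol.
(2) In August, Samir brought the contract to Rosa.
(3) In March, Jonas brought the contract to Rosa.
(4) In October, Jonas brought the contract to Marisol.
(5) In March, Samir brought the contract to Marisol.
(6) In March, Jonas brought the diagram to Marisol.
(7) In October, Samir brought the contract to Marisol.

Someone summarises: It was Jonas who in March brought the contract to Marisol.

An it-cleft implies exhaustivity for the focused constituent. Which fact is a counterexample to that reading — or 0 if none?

Focus of the cleft: "Jonas" (the agent). Presupposed background: thing = the contract, recipient = Marisol, setting = in March.
Exhaustivity: Jonas is the only agent satisfying that background.
But fact (5) also has thing = the contract, recipient = Marisol, setting = in March, with agent = Samir — so the exhaustive reading fails.

5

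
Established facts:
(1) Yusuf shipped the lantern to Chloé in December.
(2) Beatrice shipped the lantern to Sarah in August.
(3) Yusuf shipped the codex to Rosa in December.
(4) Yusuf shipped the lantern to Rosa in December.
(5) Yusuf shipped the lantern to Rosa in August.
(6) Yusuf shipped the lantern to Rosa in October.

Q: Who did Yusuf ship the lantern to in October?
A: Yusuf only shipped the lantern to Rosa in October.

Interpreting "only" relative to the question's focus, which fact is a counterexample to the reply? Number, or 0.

The question "Who did ... to ...?" targets the recipient, so in the reply the focus falls on "Rosa".
So "only" ranges over recipients; the rest (same agent, thing, setting (Yusuf / the lantern / in October)) is presupposed.
No fact keeps same agent, thing, setting (Yusuf / the lantern / in October) while changing the recipient; every other fact differs on something backgrounded. The reply stands.
(Fact (4) would refute a reading with focus on the setting — but that is not what the question asks.)

0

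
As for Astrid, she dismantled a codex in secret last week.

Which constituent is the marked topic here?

The construction explicitly marks "Astrid" as what the sentence is about — the topic.
The remainder of the clause is the comment (what is said about the topic).

Astrid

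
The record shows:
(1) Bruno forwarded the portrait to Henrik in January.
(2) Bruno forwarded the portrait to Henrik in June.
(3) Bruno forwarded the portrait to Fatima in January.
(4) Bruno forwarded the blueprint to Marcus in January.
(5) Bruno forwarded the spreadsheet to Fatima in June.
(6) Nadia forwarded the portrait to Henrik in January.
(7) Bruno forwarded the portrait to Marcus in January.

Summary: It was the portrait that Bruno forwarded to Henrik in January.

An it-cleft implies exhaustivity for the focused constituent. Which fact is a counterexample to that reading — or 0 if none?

The cleft puts "the portrait" in focus and presupposes the open proposition with Bruno as agent and Henrik as recipient and in January as setting.
The exhaustive reading says no other thing fits that background.
Every other fact differs from the presupposition on some backgrounded slot, so none challenges the exhaustivity.

0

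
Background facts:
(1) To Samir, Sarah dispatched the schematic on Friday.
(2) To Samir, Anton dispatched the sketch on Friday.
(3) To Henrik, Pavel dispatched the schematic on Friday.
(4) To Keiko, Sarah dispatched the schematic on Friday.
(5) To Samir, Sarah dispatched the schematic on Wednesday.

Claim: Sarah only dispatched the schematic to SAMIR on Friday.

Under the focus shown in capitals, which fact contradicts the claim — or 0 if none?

4

Focus (in capitals) is "Samir" — the recipient. "Only" excludes alternative recipients while holding fixed same agent, thing, setting (Sarah / the schematic / on Friday).
Fact (4) shares the background but differs in recipient (Keiko) — a counterexample.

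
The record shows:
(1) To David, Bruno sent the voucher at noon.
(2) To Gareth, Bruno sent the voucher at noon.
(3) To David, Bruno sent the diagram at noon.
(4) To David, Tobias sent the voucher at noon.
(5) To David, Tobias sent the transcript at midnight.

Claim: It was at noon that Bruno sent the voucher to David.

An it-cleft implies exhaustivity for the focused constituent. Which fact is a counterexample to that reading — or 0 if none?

The cleft puts "at noon" in focus and presupposes the open proposition with Bruno as agent and the voucher as thing and David as recipient.
The exhaustive reading says no other setting fits that background.
Every other fact differs from the presupposition on some backgrounded slot, so none challenges the exhaustivity.

0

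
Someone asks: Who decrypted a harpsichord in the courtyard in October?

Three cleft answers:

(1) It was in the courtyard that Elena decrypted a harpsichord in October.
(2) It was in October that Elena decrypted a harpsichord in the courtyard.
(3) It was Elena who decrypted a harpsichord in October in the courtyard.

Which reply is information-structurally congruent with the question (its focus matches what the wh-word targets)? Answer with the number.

The question word "who" targets the subject (agent).
Option (1) clefts "in the courtyard" — the location, not what was asked.
Option (2) clefts "in October" — the time, not what was asked.
Option (3) clefts "Elena" — that matches what the question asks about.
So the congruent reply is (3).

3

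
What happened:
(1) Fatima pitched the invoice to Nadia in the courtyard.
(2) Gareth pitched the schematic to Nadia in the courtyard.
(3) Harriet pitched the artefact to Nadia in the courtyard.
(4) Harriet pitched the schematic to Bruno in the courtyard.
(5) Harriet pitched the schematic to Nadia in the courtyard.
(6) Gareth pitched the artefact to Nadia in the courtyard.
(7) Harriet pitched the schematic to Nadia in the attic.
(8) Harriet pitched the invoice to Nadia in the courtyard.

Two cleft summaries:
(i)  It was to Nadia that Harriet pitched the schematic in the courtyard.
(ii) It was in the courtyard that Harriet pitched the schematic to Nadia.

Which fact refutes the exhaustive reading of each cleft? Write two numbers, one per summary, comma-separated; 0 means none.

4, 7

Summary (i) focuses "Nadia" (the recipient); background same agent, thing, setting (Harriet / the schematic / in the courtyard). Fact (4) matches that background with recipient = Bruno — refutes (i).
Summary (ii) focuses "in the courtyard" (the setting); background same agent, thing, recipient (Harriet / the schematic / Nadia). Fact (7) matches that background with setting = in the attic — refutes (ii).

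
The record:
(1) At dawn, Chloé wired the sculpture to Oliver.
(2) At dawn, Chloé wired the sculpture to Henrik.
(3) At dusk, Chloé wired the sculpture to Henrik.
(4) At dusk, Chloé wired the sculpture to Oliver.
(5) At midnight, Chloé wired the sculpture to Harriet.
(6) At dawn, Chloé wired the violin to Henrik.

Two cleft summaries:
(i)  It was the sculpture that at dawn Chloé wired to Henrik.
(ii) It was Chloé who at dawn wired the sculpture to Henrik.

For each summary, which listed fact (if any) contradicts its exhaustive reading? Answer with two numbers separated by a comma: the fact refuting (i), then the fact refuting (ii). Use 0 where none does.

6, 0

(i): focus "the sculpture". Looking for same agent, recipient, setting (Chloé / Henrik / at dawn) with some other thing — fact (6) has the violin there. Refuted.
(ii): focus "Chloé". No fact shares same thing, recipient, setting (the sculpture / Henrik / at dawn) with a different agent. 0.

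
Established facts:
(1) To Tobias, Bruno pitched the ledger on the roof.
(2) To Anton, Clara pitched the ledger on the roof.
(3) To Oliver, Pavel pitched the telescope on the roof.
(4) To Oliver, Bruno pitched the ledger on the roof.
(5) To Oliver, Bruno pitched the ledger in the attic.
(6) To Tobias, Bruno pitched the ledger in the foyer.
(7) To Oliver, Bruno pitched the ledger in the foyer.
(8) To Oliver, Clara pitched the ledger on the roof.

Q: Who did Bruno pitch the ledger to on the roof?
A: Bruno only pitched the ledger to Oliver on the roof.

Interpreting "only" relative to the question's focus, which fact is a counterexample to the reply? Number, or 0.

Answering "Who did ... to ...?" puts focus on the recipient — here, "Oliver".
So "only" ranges over recipients; the rest (agent = Bruno, thing = the ledger, setting = on the roof) is presupposed.
Fact (1) keeps agent = Bruno, thing = the ledger, setting = on the roof but has recipient = Tobias; that refutes the reply.
(Fact (5) would refute a reading with focus on the setting — but that is not what the question asks.)

1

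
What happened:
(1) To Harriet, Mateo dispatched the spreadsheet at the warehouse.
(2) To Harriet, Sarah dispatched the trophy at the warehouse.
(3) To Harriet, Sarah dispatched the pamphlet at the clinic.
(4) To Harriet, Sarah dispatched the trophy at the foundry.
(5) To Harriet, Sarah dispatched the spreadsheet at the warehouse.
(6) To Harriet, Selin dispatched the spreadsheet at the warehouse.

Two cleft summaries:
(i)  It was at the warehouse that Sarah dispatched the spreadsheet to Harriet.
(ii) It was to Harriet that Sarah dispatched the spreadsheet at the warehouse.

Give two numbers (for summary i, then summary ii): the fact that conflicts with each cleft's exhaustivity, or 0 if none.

Summary (i) focuses "at the warehouse" (the setting); background same agent, thing, recipient (Sarah / the spreadsheet / Harriet). No fact matches that background with a different setting, so 0.
Summary (ii) focuses "Harriet" (the recipient); background same agent, thing, setting (Sarah / the spreadsheet / at the warehouse). No fact matches that background with a different recipient, so 0.

0, 0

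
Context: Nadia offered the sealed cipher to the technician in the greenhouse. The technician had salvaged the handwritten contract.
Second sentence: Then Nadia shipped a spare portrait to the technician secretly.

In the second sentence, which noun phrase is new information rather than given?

a spare portrait

"Nadia" and "the technician" in the second sentence are given — already mentioned in the context.
"a spare portrait" has no antecedent in the context; it is discourse-new (the indefinite article also signals a new referent).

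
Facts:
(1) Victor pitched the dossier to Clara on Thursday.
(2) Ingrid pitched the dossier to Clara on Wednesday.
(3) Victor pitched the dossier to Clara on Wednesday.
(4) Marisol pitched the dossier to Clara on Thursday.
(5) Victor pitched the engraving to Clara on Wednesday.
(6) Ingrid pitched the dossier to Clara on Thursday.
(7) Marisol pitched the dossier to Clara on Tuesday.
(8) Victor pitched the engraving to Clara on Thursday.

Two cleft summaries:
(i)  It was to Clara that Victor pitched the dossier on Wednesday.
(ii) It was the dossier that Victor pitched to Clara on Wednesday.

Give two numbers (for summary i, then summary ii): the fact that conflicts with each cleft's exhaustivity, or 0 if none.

(i): focus "Clara". No fact shares agent = Victor, thing = the dossier, setting = on Wednesday with a different recipient. 0.
(ii): focus "the dossier". Looking for agent = Victor, recipient = Clara, setting = on Wednesday with some other thing — fact (5) has the engraving there. Refuted.

0, 5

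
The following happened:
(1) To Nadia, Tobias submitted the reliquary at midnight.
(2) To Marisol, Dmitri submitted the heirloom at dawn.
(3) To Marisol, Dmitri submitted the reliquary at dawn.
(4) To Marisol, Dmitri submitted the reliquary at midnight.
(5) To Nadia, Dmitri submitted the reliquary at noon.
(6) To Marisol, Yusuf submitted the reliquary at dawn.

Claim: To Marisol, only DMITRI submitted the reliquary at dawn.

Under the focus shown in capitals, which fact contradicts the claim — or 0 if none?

Focus (in capitals) is "Dmitri" — the agent. "Only" excludes alternative agents while holding fixed thing = the reliquary, recipient = Marisol, setting = at dawn.
Fact (6) shares the background but differs in agent (Yusuf) — a counterexample.

6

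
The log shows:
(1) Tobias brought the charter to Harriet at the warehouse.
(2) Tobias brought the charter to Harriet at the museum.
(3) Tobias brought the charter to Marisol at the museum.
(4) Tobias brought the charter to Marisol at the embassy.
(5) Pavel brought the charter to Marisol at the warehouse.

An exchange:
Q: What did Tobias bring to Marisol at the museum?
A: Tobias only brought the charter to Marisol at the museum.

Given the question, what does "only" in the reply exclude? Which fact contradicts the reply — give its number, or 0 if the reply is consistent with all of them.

Answering "What did ...?" puts focus on the thing — here, "the charter".
"Only" then excludes alternative things while the background — agent = Tobias, recipient = Marisol, setting = at the museum — is held fixed.
No listed fact shares that background with another thing. Nothing contradicts the reply.
(Fact (2) would refute a reading with focus on the recipient — but that is not what the question asks.)

0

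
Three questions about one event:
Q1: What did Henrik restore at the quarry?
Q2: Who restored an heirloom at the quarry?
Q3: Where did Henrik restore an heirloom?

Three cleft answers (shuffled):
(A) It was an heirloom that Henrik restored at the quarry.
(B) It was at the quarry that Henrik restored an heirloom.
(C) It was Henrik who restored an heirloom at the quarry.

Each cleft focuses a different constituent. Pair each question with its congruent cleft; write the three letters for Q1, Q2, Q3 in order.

ACB

Q1 asks about the direct object; cleft (A) focuses "an heirloom", which is the direct object — so Q1 → A.
Q2 asks about the subject (agent); cleft (C) focuses "Henrik", which is the subject (agent) — so Q2 → C.
Q3 asks about the location; cleft (B) focuses "at the quarry", which is the location — so Q3 → B.
Mapping: Q1→A, Q2→C, Q3→B.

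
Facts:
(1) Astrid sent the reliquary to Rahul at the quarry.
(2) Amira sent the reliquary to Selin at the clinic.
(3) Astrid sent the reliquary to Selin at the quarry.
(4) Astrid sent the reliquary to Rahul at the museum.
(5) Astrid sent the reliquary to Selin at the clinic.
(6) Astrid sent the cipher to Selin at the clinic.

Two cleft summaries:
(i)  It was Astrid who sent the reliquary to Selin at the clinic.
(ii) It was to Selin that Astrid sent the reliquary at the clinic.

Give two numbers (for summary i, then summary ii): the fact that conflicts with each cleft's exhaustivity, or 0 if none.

2, 0

Summary (i) focuses "Astrid" (the agent); background the reliquary as thing and Selin as recipient and at the clinic as setting. Fact (2) matches that background with agent = Amira — refutes (i).
Summary (ii) focuses "Selin" (the recipient); background Astrid as agent and the reliquary as thing and at the clinic as setting. No fact matches that background with a different recipient, so 0.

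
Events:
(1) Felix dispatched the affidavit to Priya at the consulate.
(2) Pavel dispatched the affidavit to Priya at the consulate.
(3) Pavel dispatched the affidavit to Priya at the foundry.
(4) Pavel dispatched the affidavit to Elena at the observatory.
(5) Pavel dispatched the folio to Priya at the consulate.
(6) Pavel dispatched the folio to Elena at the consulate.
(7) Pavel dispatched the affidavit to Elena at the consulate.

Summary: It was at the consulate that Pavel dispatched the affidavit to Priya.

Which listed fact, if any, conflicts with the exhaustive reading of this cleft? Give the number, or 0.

3

The cleft puts "at the consulate" in focus and presupposes the open proposition with same agent, thing, recipient (Pavel / the affidavit / Priya).
Exhaustivity: at the consulate is the only setting satisfying that background.
Fact (3) shares the background but with setting = at the foundry; exhaustivity is violated.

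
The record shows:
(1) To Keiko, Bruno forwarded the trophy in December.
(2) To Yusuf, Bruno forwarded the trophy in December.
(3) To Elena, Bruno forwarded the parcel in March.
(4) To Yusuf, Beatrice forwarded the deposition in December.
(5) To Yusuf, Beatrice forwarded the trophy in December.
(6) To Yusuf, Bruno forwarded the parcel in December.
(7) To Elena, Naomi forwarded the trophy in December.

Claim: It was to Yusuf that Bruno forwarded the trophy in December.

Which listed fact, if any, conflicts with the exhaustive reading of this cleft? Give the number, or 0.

1

Focus of the cleft: "Yusuf" (the recipient). Presupposed background: agent = Bruno, thing = the trophy, setting = in December.
The exhaustive reading says no other recipient fits that background.
Fact (1) shares the background but with recipient = Keiko; exhaustivity is violated.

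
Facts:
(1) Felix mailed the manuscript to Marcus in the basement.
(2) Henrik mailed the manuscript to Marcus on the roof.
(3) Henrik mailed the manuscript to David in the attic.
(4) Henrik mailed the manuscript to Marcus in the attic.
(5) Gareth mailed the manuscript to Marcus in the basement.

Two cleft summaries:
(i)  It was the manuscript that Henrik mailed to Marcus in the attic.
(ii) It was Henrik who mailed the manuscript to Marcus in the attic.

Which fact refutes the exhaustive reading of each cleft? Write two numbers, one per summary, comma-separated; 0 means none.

(i): focus "the manuscript". No fact shares same agent, recipient, setting (Henrik / Marcus / in the attic) with a different thing. 0.
(ii): focus "Henrik". No fact shares same thing, recipient, setting (the manuscript / Marcus / in the attic) with a different agent. 0.

0, 0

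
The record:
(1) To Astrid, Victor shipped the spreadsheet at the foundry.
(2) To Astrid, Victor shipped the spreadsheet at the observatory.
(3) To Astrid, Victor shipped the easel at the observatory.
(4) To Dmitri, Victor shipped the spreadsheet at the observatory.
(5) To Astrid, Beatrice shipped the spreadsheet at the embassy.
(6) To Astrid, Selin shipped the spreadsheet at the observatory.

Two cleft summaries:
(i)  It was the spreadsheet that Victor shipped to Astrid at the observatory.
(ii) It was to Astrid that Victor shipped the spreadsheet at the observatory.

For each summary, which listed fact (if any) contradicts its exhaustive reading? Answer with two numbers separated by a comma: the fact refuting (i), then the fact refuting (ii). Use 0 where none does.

(i): focus "the spreadsheet". Looking for agent = Victor, recipient = Astrid, setting = at the observatory with some other thing — fact (3) has the easel there. Refuted.
(ii): focus "Astrid". Looking for agent = Victor, thing = the spreadsheet, setting = at the observatory with some other recipient — fact (4) has Dmitri there. Refuted.

3, 4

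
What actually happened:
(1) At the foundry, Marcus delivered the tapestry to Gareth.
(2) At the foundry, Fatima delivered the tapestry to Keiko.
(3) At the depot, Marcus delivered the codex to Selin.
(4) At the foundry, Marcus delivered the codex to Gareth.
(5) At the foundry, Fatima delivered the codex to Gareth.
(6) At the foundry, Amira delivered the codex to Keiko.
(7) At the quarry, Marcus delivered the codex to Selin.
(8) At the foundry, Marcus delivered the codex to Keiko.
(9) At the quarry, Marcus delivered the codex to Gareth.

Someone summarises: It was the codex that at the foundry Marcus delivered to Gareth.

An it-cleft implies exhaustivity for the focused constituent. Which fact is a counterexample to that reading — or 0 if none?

The cleft puts "the codex" in focus and presupposes the open proposition with Marcus as agent and Gareth as recipient and at the foundry as setting.
Exhaustivity: the codex is the only thing satisfying that background.
Fact (1) shares the background but with thing = the tapestry; exhaustivity is violated.

1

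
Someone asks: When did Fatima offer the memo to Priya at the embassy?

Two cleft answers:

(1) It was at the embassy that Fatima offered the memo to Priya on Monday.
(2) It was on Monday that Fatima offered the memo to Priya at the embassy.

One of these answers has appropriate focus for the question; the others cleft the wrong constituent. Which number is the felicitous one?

2

The question word "when" targets the time.
Option (1) clefts "at the embassy" — the location, not what was asked.
Option (2) clefts "on Monday" — that matches what the question asks about.
So the congruent reply is (2).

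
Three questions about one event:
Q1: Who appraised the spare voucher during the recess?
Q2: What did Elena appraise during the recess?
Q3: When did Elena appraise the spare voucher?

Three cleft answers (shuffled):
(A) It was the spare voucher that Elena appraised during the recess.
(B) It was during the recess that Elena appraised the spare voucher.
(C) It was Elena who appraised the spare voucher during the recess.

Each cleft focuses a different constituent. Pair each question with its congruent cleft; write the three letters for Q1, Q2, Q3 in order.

CAB

Q1 asks about the subject (agent); cleft (C) focuses "Elena", which is the subject (agent) — so Q1 → C.
Q2 asks about the direct object; cleft (A) focuses "the spare voucher", which is the direct object — so Q2 → A.
Q3 asks about the time; cleft (B) focuses "during the recess", which is the time — so Q3 → B.
Mapping: Q1→C, Q2→A, Q3→B.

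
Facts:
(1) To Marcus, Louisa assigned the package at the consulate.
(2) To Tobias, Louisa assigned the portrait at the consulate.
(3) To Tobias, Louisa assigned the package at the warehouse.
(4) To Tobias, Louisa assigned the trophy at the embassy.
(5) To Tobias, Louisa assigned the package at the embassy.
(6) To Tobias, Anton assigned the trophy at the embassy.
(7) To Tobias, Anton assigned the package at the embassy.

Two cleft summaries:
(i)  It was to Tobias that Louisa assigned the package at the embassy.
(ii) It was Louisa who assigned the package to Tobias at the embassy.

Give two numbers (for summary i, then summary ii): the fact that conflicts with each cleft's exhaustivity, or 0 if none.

0, 7

(i): focus "Tobias". No fact shares same agent, thing, setting (Louisa / the package / at the embassy) with a different recipient. 0.
(ii): focus "Louisa". Looking for same thing, recipient, setting (the package / Tobias / at the embassy) with some other agent — fact (7) has Anton there. Refuted.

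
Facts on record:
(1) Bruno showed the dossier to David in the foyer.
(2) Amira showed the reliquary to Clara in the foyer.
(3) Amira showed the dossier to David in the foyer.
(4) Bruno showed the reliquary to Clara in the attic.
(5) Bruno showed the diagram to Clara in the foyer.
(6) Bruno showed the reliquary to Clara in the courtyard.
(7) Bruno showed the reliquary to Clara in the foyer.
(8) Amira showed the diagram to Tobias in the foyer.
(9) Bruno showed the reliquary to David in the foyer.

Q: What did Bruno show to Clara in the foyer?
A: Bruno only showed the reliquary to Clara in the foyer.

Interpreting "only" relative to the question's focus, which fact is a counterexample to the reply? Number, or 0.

The question "What did ...?" targets the thing, so in the reply the focus falls on "the reliquary".
"Only" then excludes alternative things while the background — Bruno as agent and Clara as recipient and in the foyer as setting — is held fixed.
Fact (5) shares the background with a different thing (the diagram) — counterexample.
(Fact (4) would refute a reading with focus on the setting — but that is not what the question asks.)

5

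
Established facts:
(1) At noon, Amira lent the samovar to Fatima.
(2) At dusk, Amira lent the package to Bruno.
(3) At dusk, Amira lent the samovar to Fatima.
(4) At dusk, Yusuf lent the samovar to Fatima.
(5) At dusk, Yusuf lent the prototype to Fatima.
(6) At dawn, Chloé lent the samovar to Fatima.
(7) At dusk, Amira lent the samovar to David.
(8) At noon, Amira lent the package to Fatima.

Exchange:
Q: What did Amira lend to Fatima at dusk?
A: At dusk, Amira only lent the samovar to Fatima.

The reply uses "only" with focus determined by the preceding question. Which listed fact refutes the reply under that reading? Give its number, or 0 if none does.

0

Answering "What did ...?" puts focus on the thing — here, "the samovar".
"Only" then excludes alternative things while the background — Amira as agent and Fatima as recipient and at dusk as setting — is held fixed.
No listed fact shares that background with another thing. Nothing contradicts the reply.
(Fact (1) would refute a reading with focus on the setting — but that is not what the question asks.)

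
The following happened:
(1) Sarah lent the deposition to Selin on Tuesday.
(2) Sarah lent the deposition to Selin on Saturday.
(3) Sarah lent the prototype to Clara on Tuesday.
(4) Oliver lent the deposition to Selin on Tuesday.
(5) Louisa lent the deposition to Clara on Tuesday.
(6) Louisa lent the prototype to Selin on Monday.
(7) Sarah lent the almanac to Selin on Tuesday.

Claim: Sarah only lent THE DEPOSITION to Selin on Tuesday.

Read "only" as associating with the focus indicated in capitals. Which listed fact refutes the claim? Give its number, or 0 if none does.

7

Focus (in capitals) is "the deposition" — the thing. "Only" excludes alternative things while holding fixed same agent, recipient, setting (Sarah / Selin / on Tuesday).
Fact (7) matches on same agent, recipient, setting (Sarah / Selin / on Tuesday), but has thing = the almanac instead. That refutes the claim.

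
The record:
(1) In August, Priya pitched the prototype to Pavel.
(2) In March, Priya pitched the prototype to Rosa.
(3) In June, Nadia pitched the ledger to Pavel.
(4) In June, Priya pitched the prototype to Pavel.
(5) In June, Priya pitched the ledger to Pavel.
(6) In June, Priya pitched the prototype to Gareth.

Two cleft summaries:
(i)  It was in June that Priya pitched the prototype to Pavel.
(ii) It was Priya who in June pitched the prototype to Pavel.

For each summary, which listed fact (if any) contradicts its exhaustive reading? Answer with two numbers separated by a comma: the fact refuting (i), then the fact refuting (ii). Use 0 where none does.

Summary (i) focuses "in June" (the setting); background Priya as agent and the prototype as thing and Pavel as recipient. Fact (1) matches that background with setting = in August — refutes (i).
Summary (ii) focuses "Priya" (the agent); background the prototype as thing and Pavel as recipient and in June as setting. No fact matches that background with a different agent, so 0.

1, 0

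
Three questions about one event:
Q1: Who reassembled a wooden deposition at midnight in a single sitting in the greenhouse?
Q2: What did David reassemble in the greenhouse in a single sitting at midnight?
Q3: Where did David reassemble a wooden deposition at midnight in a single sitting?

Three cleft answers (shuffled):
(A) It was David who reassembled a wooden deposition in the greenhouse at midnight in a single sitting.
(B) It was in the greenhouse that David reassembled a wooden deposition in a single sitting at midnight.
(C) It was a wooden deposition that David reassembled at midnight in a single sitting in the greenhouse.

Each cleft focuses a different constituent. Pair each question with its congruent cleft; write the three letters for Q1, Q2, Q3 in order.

Q1 asks about the subject (agent); cleft (A) focuses "David", which is the subject (agent) — so Q1 → A.
Q2 asks about the direct object; cleft (C) focuses "a wooden deposition", which is the direct object — so Q2 → C.
Q3 asks about the location; cleft (B) focuses "in the greenhouse", which is the location — so Q3 → B.
Mapping: Q1→A, Q2→C, Q3→B.

ACB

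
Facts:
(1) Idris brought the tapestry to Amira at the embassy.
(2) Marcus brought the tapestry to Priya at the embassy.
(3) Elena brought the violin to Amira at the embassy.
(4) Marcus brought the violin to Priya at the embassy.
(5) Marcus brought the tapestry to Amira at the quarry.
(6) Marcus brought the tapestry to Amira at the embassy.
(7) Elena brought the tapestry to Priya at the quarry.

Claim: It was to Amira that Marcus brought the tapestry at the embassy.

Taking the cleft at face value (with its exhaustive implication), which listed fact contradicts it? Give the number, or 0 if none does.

The cleft puts "Amira" in focus and presupposes the open proposition with Marcus as agent and the tapestry as thing and at the embassy as setting.
Exhaustivity: Amira is the only recipient satisfying that background.
Fact (2) shares the background but with recipient = Priya; exhaustivity is violated.

2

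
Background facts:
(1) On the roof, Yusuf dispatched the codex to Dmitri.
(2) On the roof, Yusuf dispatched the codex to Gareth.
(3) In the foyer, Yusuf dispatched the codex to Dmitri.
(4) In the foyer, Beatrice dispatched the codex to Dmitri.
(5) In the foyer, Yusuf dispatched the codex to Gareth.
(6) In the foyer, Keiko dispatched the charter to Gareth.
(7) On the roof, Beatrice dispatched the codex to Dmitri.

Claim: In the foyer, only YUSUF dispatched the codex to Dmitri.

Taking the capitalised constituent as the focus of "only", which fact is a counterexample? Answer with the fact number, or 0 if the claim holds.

The capitals mark "Yusuf" as focus. So "only" rules out other agents, with the rest (thing = the codex, recipient = Dmitri, setting = in the foyer) as background.
Fact (4) shares the background but differs in agent (Beatrice) — a counterexample.

4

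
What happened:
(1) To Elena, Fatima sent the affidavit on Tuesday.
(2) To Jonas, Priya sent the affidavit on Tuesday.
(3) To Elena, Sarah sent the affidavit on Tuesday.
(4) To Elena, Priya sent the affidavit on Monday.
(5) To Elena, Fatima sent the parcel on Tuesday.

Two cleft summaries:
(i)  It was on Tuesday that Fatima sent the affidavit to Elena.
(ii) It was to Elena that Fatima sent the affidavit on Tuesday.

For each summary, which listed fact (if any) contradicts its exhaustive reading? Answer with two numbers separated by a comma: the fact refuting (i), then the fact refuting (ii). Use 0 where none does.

0, 0

(i): focus "on Tuesday". No fact shares agent = Fatima, thing = the affidavit, recipient = Elena with a different setting. 0.
(ii): focus "Elena". No fact shares agent = Fatima, thing = the affidavit, setting = on Tuesday with a different recipient. 0.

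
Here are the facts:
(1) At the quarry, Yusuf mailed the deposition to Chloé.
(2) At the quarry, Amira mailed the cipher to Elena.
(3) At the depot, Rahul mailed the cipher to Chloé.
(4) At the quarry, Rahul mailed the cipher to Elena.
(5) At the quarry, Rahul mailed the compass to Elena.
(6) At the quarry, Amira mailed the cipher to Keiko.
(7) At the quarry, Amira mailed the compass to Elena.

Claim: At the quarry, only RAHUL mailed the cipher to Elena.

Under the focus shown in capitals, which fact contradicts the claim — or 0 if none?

2

The capitals mark "Rahul" as focus. So "only" rules out other agents, with the rest (thing = the cipher, recipient = Elena, setting = at the quarry) as background.
Fact (2) matches on thing = the cipher, recipient = Elena, setting = at the quarry, but has agent = Amira instead. That refutes the claim.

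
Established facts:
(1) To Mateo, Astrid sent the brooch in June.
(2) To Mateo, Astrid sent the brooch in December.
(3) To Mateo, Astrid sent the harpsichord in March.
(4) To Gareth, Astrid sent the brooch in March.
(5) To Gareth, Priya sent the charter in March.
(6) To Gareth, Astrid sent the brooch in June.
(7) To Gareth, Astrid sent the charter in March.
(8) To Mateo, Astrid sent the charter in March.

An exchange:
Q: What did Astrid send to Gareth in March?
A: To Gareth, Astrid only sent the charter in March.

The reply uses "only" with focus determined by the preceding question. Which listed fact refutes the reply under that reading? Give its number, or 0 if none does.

Answering "What did ...?" puts focus on the thing — here, "the charter".
"Only" then excludes alternative things while the background — Astrid as agent and Gareth as recipient and in March as setting — is held fixed.
Fact (4) shares the background with a different thing (the brooch) — counterexample.
(Fact (8) would refute a reading with focus on the recipient — but that is not what the question asks.)

4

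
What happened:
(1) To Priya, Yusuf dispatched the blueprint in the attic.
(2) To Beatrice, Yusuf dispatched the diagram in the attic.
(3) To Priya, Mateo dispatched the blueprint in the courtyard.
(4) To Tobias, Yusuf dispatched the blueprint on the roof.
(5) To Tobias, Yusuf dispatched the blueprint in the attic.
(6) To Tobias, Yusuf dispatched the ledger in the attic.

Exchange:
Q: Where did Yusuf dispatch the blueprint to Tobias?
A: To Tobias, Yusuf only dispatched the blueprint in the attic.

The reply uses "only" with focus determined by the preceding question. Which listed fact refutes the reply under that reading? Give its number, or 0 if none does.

Answering "Where did ...?" puts focus on the setting — here, "in the attic".
"Only" then excludes alternative settings while the background — Yusuf as agent and the blueprint as thing and Tobias as recipient — is held fixed.
Fact (4) keeps Yusuf as agent and the blueprint as thing and Tobias as recipient but has setting = on the roof; that refutes the reply.
(Fact (6) would refute a reading with focus on the thing — but that is not what the question asks.)

4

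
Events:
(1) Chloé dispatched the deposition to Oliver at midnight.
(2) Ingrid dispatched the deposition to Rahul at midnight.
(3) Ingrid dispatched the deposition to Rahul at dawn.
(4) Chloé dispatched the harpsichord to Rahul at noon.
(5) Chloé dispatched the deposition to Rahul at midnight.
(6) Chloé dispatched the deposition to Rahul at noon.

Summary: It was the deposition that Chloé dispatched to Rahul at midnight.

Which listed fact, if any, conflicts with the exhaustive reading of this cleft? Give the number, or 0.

The cleft puts "the deposition" in focus and presupposes the open proposition with Chloé as agent and Rahul as recipient and at midnight as setting.
The exhaustive reading says no other thing fits that background.
No listed fact matches the background with a different thing. Exhaustivity holds.

0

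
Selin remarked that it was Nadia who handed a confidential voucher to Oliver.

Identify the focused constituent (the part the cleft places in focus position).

In an it-cleft "It was X that/who ...", the clefted constituent X is the focus; the that/who-clause expresses the presupposed open proposition.
Here the focus is "Nadia". The backgrounded (presupposed) material includes "a confidential voucher" and "to Oliver".

Nadia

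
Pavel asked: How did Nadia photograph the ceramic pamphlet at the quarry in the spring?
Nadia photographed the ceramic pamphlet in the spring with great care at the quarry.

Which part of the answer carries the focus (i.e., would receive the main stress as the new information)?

The wh-word "how" asks about the manner.
In the answer, "Nadia", "the ceramic pamphlet", "in the spring" and "at the quarry" are given — repeated from the question.
The constituent filling the manner gap is "with great care"; that is the focus and would carry nuclear stress.

with great care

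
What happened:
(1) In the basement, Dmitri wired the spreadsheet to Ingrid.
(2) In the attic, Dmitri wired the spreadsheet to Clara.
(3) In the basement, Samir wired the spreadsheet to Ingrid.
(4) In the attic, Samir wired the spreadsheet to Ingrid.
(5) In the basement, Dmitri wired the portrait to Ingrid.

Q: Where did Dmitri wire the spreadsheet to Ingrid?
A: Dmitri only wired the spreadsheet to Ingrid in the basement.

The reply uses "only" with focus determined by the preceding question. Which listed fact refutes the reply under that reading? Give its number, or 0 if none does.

Answering "Where did ...?" puts focus on the setting — here, "in the basement".
So "only" ranges over settings; the rest (same agent, thing, recipient (Dmitri / the spreadsheet / Ingrid)) is presupposed.
No listed fact shares that background with another setting. Nothing contradicts the reply.
(Fact (5) would refute a reading with focus on the thing — but that is not what the question asks.)

0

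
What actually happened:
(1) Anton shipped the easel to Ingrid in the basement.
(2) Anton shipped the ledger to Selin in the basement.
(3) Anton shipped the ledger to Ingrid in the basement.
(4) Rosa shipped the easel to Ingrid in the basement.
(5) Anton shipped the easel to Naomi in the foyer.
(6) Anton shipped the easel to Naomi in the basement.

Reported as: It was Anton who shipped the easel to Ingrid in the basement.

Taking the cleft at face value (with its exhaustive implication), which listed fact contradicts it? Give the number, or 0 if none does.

4

Focus of the cleft: "Anton" (the agent). Presupposed background: thing = the easel, recipient = Ingrid, setting = in the basement.
Exhaustivity: Anton is the only agent satisfying that background.
But fact (4) also has thing = the easel, recipient = Ingrid, setting = in the basement, with agent = Rosa — so the exhaustive reading fails.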